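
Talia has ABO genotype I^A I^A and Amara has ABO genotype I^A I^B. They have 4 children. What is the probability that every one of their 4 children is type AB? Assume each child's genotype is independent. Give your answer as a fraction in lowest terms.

ABO cross I^A I^A × I^A I^B → 1/2 A, 1/2 AB.
So P(type AB) = 1/2 per child.
All 4 independent: (1/2)^4 = 1/16.

1/16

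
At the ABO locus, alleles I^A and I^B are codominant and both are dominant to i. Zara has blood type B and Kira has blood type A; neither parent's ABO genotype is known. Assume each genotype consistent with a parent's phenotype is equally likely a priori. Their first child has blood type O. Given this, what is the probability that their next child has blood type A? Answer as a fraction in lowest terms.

1/4

Possible genotypes: Zara ∈ {I^B I^B, I^B i}; Kira ∈ {I^A I^A, I^A i}.
Weight each parental genotype pair by prior × P(type-O child):
  I^B i × I^A i: posterior weight 1; P(next child type A) = 1/4.
Weighted sum = 1/4.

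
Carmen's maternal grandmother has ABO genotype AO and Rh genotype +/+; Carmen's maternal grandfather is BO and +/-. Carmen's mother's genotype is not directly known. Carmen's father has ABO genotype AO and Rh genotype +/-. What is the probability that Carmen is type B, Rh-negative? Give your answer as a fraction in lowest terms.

1/64

Carmen's mother's ABO genotype from AO × BO: 1/4 AB, 1/4 AO, 1/4 BO, 1/4 OO.
Crossing each possibility with the father AO and summing P(type B): 1/4·1/4 + 1/4·0 + 1/4·1/4 + 1/4·0 = 1/8.
Similarly for Rh via the mother's Rh distribution: P(Rh-) = 1/8.
Independent loci: 1/8 × 1/8 = 1/64.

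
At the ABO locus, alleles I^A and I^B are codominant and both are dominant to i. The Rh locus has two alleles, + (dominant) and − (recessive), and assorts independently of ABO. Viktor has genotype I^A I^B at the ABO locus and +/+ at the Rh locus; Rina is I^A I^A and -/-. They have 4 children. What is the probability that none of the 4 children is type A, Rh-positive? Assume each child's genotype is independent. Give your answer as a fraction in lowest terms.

ABO cross I^A I^B × I^A I^A → 1/2 A, 1/2 AB.
Rh cross +/+ × -/- → 1 Rh+; so P(type A, Rh-positive) = 1/2 × 1 = 1/2 per child.
P(not type A, Rh-positive) = 1/2 for one child; (1/2)^4 = 1/16.

1/16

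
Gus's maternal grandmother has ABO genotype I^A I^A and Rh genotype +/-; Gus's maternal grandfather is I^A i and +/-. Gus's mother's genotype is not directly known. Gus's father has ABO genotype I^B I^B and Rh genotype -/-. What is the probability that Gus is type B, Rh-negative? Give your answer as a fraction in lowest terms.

Gus's mother's ABO genotype from I^A I^A × I^A i: 1/2 I^A I^A, 1/2 I^A i.
Crossing each possibility with the father I^B I^B and summing P(type B): 1/2·0 + 1/2·1/2 = 1/4.
Similarly for Rh via the mother's Rh distribution: P(Rh-) = 1/2.
Independent loci: 1/4 × 1/2 = 1/8.

1/8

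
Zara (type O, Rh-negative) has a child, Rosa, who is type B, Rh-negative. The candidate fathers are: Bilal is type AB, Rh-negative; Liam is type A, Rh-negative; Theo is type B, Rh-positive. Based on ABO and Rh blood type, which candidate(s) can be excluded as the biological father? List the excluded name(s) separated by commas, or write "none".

A candidate is excluded only if no genotype consistent with his phenotype could produce a type B, Rh-negative child with a type O, Rh-negative mother.
Liam (type A, Rh-): no genotype consistent with that phenotype can produce a type-B Rh- child with a type-O mother.

Liam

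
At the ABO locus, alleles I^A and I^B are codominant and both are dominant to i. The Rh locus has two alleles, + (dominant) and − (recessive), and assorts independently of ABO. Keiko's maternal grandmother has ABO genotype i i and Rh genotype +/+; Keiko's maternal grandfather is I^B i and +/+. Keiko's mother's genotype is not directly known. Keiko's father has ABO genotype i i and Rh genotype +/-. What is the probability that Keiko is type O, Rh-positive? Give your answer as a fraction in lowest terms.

Keiko's mother's ABO genotype from i i × I^B i: 1/2 I^B i, 1/2 i i.
Crossing each possibility with the father i i and summing P(type O): 1/2·1/2 + 1/2·1 = 3/4.
Similarly for Rh via the mother's Rh distribution: P(Rh+) = 1.
Independent loci: 3/4 × 1 = 3/4.

3/4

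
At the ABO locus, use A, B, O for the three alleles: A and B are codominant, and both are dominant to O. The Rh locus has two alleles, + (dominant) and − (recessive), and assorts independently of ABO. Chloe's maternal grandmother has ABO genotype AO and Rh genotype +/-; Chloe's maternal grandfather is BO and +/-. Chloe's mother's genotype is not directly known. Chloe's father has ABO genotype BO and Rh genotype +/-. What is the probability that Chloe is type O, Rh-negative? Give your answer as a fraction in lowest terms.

1/16

Chloe's mother's ABO genotype from AO × BO: 1/4 AB, 1/4 AO, 1/4 BO, 1/4 OO.
Crossing each possibility with the father BO and summing P(type O): 1/4·0 + 1/4·1/4 + 1/4·1/4 + 1/4·1/2 = 1/4.
Similarly for Rh via the mother's Rh distribution: P(Rh-) = 1/4.
Independent loci: 1/4 × 1/4 = 1/16.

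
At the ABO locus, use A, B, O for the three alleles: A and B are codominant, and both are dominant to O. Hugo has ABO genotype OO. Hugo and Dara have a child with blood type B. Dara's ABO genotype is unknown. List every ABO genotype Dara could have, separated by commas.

AB, BB, BO

For each candidate genotype of Dara, check whether crossing it with OO can produce every observed child phenotype.
  AA → possible child types {A} ✗
  AB → possible child types {A, B} ✓
  AO → possible child types {O, A} ✗
  BB → possible child types {B} ✓
  BO → possible child types {O, B} ✓
  OO → possible child types {O} ✗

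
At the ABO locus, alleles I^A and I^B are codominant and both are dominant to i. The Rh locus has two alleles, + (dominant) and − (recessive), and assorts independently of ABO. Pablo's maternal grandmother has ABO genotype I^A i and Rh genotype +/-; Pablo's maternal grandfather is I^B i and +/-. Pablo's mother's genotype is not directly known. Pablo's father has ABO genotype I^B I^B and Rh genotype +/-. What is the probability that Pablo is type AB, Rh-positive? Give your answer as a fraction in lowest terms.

3/16

Pablo's mother's ABO genotype from I^A i × I^B i: 1/4 I^A I^B, 1/4 I^A i, 1/4 I^B i, 1/4 i i.
Crossing each possibility with the father I^B I^B and summing P(type AB): 1/4·1/2 + 1/4·1/2 + 1/4·0 + 1/4·0 = 1/4.
Similarly for Rh via the mother's Rh distribution: P(Rh+) = 3/4.
Independent loci: 1/4 × 3/4 = 3/16.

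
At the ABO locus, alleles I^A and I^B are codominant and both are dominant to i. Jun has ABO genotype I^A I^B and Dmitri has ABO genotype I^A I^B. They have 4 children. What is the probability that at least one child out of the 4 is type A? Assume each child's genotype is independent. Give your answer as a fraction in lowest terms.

175/256

ABO cross I^A I^B × I^A I^B → 1/4 A, 1/4 B, 1/2 AB.
So P(type A) = 1/4 per child.
P(none) = (3/4)^4 = 81/256; P(at least one) = 1 − 81/256 = 175/256.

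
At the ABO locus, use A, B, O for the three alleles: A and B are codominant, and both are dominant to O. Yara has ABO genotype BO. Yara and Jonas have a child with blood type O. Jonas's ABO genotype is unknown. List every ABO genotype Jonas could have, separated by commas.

For each candidate genotype of Jonas, check whether crossing it with BO can produce every observed child phenotype.
  AA → possible child types {A, AB} ✗
  AB → possible child types {A, B, AB} ✗
  AO → possible child types {O, A, B, AB} ✓
  BB → possible child types {B} ✗
  BO → possible child types {O, B} ✓
  OO → possible child types {O, B} ✓

AO, BO, OO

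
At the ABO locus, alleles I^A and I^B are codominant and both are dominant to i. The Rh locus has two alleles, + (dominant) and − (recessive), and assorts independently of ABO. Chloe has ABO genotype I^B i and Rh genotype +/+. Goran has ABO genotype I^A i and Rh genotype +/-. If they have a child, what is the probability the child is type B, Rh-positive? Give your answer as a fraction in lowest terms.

ABO cross I^B i × I^A i → offspring phenotypes: 1/4 O, 1/4 A, 1/4 B, 1/4 AB.
Rh cross +/+ × +/- → 1 Rh+.
Independent loci: P(type B, Rh-positive) = 1/4 × 1 = 1/4.

1/4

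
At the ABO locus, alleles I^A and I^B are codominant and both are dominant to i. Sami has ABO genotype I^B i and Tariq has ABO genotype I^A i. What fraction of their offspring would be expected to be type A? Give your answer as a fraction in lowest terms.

1/4

ABO cross I^B i × I^A i → offspring phenotypes: 1/4 O, 1/4 A, 1/4 B, 1/4 AB.
So P(type A) = 1/4.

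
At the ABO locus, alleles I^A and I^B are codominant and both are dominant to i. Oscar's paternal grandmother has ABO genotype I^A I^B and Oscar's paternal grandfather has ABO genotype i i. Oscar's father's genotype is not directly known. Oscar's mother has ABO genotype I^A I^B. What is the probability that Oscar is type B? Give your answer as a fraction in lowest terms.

Oscar's father's ABO genotype from I^A I^B × i i: 1/2 I^A i, 1/2 I^B i.
Crossing each possibility with the mother I^A I^B and summing P(type B): 1/2·1/4 + 1/2·1/2 = 3/8.

3/8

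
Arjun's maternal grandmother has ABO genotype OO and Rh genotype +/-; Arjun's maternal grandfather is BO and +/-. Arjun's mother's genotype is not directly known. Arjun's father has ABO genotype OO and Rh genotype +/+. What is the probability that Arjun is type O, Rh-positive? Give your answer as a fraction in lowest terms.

Arjun's mother's ABO genotype from OO × BO: 1/2 BO, 1/2 OO.
Crossing each possibility with the father OO and summing P(type O): 1/2·1/2 + 1/2·1 = 3/4.
Similarly for Rh via the mother's Rh distribution: P(Rh+) = 1.
Independent loci: 3/4 × 1 = 3/4.

3/4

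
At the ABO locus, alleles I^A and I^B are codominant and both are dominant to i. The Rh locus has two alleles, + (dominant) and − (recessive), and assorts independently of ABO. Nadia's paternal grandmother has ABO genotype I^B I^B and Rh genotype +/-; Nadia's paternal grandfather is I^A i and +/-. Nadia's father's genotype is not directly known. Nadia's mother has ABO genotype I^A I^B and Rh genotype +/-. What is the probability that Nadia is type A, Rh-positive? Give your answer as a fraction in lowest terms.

3/16

Nadia's father's ABO genotype from I^B I^B × I^A i: 1/2 I^A I^B, 1/2 I^B i.
Crossing each possibility with the mother I^A I^B and summing P(type A): 1/2·1/4 + 1/2·1/4 = 1/4.
Similarly for Rh via the father's Rh distribution: P(Rh+) = 3/4.
Independent loci: 1/4 × 3/4 = 3/16.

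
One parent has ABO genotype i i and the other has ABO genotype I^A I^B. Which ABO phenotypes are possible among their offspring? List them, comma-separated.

A, B

Gametes from i i × I^A I^B give offspring ABO genotypes I^A i, I^B i, i.e. phenotypes A, B.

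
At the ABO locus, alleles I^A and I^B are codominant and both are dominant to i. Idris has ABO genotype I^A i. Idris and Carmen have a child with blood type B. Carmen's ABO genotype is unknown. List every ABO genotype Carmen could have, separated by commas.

For each candidate genotype of Carmen, check whether crossing it with I^A i can produce every observed child phenotype.
  I^A I^A → possible child types {A} ✗
  I^A I^B → possible child types {A, B, AB} ✓
  I^A i → possible child types {O, A} ✗
  I^B I^B → possible child types {B, AB} ✓
  I^B i → possible child types {O, A, B, AB} ✓
  i i → possible child types {O, A} ✗

I^A I^B, I^B I^B, I^B i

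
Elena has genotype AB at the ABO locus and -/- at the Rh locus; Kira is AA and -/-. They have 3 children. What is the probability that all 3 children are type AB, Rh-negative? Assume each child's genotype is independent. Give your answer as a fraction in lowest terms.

ABO cross AB × AA → 1/2 A, 1/2 AB.
Rh cross -/- × -/- → 1 Rh-; so P(type AB, Rh-negative) = 1/2 × 1 = 1/2 per child.
All 3 independent: (1/2)^3 = 1/8.

1/8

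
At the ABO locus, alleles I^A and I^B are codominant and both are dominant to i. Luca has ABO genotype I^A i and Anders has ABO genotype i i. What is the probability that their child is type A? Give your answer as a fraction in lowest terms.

1/2

ABO cross I^A i × i i → offspring phenotypes: 1/2 O, 1/2 A.
So P(type A) = 1/2.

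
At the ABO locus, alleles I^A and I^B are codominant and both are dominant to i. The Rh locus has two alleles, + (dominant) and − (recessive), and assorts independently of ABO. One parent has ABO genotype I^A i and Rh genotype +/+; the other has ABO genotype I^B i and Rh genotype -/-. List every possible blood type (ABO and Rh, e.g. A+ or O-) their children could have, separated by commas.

O+, A+, B+, AB+

Gametes from I^A i × I^B i give offspring ABO genotypes I^A I^B, I^A i, I^B i, i i, i.e. phenotypes O, A, B, AB.
Rh cross +/+ × -/- → phenotypes Rh+.
Combining independently: O+, A+, B+, AB+.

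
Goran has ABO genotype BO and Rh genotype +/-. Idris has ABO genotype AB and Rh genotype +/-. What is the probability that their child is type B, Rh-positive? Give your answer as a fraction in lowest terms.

ABO cross BO × AB → offspring phenotypes: 1/4 A, 1/2 B, 1/4 AB.
Rh cross +/- × +/- → 3/4 Rh+, 1/4 Rh-.
Independent loci: P(type B, Rh-positive) = 1/2 × 3/4 = 3/8.

3/8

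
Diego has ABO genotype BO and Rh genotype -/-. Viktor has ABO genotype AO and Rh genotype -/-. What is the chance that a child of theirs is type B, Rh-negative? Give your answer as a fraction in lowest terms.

ABO cross BO × AO → offspring phenotypes: 1/4 O, 1/4 A, 1/4 B, 1/4 AB.
Rh cross -/- × -/- → 1 Rh-.
Independent loci: P(type B, Rh-negative) = 1/4 × 1 = 1/4.

1/4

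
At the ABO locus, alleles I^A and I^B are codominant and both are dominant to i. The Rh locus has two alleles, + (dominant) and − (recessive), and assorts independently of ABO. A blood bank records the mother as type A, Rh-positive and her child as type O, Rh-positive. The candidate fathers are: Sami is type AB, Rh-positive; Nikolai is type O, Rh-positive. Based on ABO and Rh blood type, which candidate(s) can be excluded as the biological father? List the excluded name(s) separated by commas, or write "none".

A candidate is excluded only if no genotype consistent with his phenotype could produce a type O, Rh-positive child with a type A, Rh-positive mother.
Sami (type AB, Rh+): no genotype consistent with that phenotype can produce a type-O Rh+ child with a type-A mother.

Sami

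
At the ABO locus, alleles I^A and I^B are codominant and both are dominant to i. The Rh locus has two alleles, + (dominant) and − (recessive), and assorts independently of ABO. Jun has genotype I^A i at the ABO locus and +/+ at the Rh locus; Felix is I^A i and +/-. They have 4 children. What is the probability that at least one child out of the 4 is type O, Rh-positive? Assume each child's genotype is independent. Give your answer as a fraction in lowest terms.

175/256

ABO cross I^A i × I^A i → 1/4 O, 3/4 A.
Rh cross +/+ × +/- → 1 Rh+; so P(type O, Rh-positive) = 1/4 × 1 = 1/4 per child.
P(none) = (3/4)^4 = 81/256; P(at least one) = 1 − 81/256 = 175/256.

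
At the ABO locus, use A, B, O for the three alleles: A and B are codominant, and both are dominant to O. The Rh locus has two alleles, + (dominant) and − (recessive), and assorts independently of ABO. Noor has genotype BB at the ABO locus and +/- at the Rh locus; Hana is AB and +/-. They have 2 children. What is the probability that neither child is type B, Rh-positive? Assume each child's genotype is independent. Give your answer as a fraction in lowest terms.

25/64

ABO cross BB × AB → 1/2 B, 1/2 AB.
Rh cross +/- × +/- → 3/4 Rh+, 1/4 Rh-; so P(type B, Rh-positive) = 1/2 × 3/4 = 3/8 per child.
P(not type B, Rh-positive) = 5/8 for one child; (5/8)^2 = 25/64.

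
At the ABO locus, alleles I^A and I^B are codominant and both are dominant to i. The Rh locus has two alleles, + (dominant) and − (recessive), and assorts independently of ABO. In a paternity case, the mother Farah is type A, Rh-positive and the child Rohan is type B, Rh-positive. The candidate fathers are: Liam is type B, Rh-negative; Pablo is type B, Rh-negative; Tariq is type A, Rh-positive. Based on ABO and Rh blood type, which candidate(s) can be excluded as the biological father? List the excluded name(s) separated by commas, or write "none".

A candidate is excluded only if no genotype consistent with his phenotype could produce a type B, Rh-positive child with a type A, Rh-positive mother.
Tariq (type A, Rh+): no genotype consistent with that phenotype can produce a type-B Rh+ child with a type-A mother.

Tariq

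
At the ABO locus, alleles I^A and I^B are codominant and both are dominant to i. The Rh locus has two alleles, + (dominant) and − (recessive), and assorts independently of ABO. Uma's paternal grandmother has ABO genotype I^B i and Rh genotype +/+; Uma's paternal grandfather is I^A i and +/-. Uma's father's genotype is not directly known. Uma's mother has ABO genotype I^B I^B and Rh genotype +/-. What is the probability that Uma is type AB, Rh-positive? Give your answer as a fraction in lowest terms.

Uma's father's ABO genotype from I^B i × I^A i: 1/4 I^A I^B, 1/4 I^A i, 1/4 I^B i, 1/4 i i.
Crossing each possibility with the mother I^B I^B and summing P(type AB): 1/4·1/2 + 1/4·1/2 + 1/4·0 + 1/4·0 = 1/4.
Similarly for Rh via the father's Rh distribution: P(Rh+) = 7/8.
Independent loci: 1/4 × 7/8 = 7/32.

7/32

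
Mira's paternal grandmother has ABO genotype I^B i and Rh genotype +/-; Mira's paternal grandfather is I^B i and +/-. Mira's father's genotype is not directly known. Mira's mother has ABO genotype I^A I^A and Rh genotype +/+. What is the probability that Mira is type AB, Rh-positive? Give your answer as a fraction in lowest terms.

Mira's father's ABO genotype from I^B i × I^B i: 1/4 I^B I^B, 1/2 I^B i, 1/4 i i.
Crossing each possibility with the mother I^A I^A and summing P(type AB): 1/4·1 + 1/2·1/2 + 1/4·0 = 1/2.
Similarly for Rh via the father's Rh distribution: P(Rh+) = 1.
Independent loci: 1/2 × 1 = 1/2.

1/2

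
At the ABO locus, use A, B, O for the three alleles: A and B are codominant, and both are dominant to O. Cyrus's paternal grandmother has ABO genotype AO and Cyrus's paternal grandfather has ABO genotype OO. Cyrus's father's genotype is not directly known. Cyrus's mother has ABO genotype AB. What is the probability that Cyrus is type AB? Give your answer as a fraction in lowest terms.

Cyrus's father's ABO genotype from AO × OO: 1/2 AO, 1/2 OO.
Crossing each possibility with the mother AB and summing P(type AB): 1/2·1/4 + 1/2·0 = 1/8.

1/8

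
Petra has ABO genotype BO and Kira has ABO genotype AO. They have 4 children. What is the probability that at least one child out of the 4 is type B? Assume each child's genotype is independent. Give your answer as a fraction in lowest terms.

175/256

ABO cross BO × AO → 1/4 O, 1/4 A, 1/4 B, 1/4 AB.
So P(type B) = 1/4 per child.
P(none) = (3/4)^4 = 81/256; P(at least one) = 1 − 81/256 = 175/256.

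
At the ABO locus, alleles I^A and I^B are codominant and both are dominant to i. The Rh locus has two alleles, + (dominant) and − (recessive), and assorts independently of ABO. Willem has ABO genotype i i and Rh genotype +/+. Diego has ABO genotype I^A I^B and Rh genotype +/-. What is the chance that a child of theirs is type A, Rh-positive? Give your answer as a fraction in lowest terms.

1/2

ABO cross i i × I^A I^B → offspring phenotypes: 1/2 A, 1/2 B.
Rh cross +/+ × +/- → 1 Rh+.
Independent loci: P(type A, Rh-positive) = 1/2 × 1 = 1/2.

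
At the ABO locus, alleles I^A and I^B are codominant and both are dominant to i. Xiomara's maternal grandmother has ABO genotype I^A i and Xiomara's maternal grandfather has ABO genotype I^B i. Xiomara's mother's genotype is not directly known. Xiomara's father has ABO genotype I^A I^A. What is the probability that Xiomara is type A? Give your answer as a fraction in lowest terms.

Xiomara's mother's ABO genotype from I^A i × I^B i: 1/4 I^A I^B, 1/4 I^A i, 1/4 I^B i, 1/4 i i.
Crossing each possibility with the father I^A I^A and summing P(type A): 1/4·1/2 + 1/4·1 + 1/4·1/2 + 1/4·1 = 3/4.

3/4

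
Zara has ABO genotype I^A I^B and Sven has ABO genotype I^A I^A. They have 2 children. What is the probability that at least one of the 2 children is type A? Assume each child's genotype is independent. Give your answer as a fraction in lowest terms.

ABO cross I^A I^B × I^A I^A → 1/2 A, 1/2 AB.
So P(type A) = 1/2 per child.
P(none) = (1/2)^2 = 1/4; P(at least one) = 1 − 1/4 = 3/4.

3/4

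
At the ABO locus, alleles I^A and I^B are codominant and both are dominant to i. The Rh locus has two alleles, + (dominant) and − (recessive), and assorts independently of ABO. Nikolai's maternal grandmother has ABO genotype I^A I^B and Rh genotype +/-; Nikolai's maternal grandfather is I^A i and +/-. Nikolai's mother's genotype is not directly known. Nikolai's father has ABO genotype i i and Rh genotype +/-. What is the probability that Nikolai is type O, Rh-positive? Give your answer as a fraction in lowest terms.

Nikolai's mother's ABO genotype from I^A I^B × I^A i: 1/4 I^A I^A, 1/4 I^A I^B, 1/4 I^A i, 1/4 I^B i.
Crossing each possibility with the father i i and summing P(type O): 1/4·0 + 1/4·0 + 1/4·1/2 + 1/4·1/2 = 1/4.
Similarly for Rh via the mother's Rh distribution: P(Rh+) = 3/4.
Independent loci: 1/4 × 3/4 = 3/16.

3/16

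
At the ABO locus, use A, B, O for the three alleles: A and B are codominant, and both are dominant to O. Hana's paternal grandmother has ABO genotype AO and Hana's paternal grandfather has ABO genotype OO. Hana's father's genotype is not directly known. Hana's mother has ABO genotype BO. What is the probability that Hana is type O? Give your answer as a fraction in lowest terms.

3/8

Hana's father's ABO genotype from AO × OO: 1/2 AO, 1/2 OO.
Crossing each possibility with the mother BO and summing P(type O): 1/2·1/4 + 1/2·1/2 = 3/8.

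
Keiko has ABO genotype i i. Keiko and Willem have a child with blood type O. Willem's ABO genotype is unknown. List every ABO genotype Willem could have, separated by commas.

I^A i, I^B i, i i

For each candidate genotype of Willem, check whether crossing it with i i can produce every observed child phenotype.
  I^A I^A → possible child types {A} ✗
  I^A I^B → possible child types {A, B} ✗
  I^A i → possible child types {O, A} ✓
  I^B I^B → possible child types {B} ✗
  I^B i → possible child types {O, B} ✓
  i i → possible child types {O} ✓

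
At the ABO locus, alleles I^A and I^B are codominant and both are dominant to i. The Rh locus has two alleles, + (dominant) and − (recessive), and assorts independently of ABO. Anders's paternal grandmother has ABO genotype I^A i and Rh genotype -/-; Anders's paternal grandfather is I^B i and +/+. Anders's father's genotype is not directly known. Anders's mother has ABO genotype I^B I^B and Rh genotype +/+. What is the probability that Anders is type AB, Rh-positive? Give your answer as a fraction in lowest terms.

Anders's father's ABO genotype from I^A i × I^B i: 1/4 I^A I^B, 1/4 I^A i, 1/4 I^B i, 1/4 i i.
Crossing each possibility with the mother I^B I^B and summing P(type AB): 1/4·1/2 + 1/4·1/2 + 1/4·0 + 1/4·0 = 1/4.
Similarly for Rh via the father's Rh distribution: P(Rh+) = 1.
Independent loci: 1/4 × 1 = 1/4.

1/4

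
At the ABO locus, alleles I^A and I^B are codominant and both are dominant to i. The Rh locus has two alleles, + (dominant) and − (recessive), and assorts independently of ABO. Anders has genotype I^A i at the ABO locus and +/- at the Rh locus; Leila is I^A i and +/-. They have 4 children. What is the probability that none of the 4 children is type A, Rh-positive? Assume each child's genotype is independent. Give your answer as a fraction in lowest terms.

ABO cross I^A i × I^A i → 1/4 O, 3/4 A.
Rh cross +/- × +/- → 3/4 Rh+, 1/4 Rh-; so P(type A, Rh-positive) = 3/4 × 3/4 = 9/16 per child.
P(not type A, Rh-positive) = 7/16 for one child; (7/16)^4 = 2401/65536.

2401/65536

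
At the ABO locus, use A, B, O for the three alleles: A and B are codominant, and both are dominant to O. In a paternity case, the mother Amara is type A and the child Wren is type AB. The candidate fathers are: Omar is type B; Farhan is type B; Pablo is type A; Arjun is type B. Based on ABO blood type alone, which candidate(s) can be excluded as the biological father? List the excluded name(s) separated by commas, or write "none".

A candidate is excluded only if no genotype consistent with his phenotype could produce a type AB child with a type A mother.
Pablo (type A): no genotype consistent with that phenotype can produce a type-AB child with a type-A mother.

Pablo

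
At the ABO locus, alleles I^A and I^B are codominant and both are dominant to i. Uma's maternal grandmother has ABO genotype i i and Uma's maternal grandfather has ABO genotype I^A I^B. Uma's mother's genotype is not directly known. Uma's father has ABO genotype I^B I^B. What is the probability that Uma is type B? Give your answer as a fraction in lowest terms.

Uma's mother's ABO genotype from i i × I^A I^B: 1/2 I^A i, 1/2 I^B i.
Crossing each possibility with the father I^B I^B and summing P(type B): 1/2·1/2 + 1/2·1 = 3/4.

3/4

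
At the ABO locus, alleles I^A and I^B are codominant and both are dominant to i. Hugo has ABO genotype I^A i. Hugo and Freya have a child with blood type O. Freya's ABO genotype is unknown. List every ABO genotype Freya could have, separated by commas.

I^A i, I^B i, i i

For each candidate genotype of Freya, check whether crossing it with I^A i can produce every observed child phenotype.
  I^A I^A → possible child types {A} ✗
  I^A I^B → possible child types {A, B, AB} ✗
  I^A i → possible child types {O, A} ✓
  I^B I^B → possible child types {B, AB} ✗
  I^B i → possible child types {O, A, B, AB} ✓
  i i → possible child types {O, A} ✓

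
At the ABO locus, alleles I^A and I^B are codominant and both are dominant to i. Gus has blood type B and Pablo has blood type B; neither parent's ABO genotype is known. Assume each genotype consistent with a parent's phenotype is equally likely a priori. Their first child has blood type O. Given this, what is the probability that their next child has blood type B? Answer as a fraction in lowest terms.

Possible genotypes: Gus ∈ {I^B I^B, I^B i}; Pablo ∈ {I^B I^B, I^B i}.
Weight each parental genotype pair by prior × P(type-O child):
  I^B i × I^B i: posterior weight 1; P(next child type B) = 3/4.
Weighted sum = 3/4.

3/4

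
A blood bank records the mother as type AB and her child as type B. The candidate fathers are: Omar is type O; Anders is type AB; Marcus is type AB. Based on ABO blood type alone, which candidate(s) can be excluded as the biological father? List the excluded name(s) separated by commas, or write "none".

A candidate is excluded only if no genotype consistent with his phenotype could produce a type B child with a type AB mother.
Every candidate has at least one consistent genotype combination, so none can be excluded.

none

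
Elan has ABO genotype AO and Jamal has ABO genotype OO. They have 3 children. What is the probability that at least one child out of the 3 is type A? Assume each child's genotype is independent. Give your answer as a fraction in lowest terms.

ABO cross AO × OO → 1/2 O, 1/2 A.
So P(type A) = 1/2 per child.
P(none) = (1/2)^3 = 1/8; P(at least one) = 1 − 1/8 = 7/8.

7/8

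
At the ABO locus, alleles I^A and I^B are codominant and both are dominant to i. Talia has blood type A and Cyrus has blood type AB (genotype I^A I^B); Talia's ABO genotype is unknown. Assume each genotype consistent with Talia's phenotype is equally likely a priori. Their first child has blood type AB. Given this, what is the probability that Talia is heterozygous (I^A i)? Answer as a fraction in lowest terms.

1/3

Possible genotypes: Talia ∈ {I^A I^A, I^A i}; Cyrus ∈ {I^A I^B}.
Weight each parental genotype pair by prior × P(type-AB child):
  I^A I^A × I^A I^B: posterior weight 2/3.
  I^A i × I^A I^B: posterior weight 1/3.
Sum the posterior weight over pairs where Talia is I^A i: 1/3.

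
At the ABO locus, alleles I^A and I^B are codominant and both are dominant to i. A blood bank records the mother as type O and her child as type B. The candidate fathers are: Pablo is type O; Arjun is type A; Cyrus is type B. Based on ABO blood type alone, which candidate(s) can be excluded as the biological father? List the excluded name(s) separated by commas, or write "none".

A candidate is excluded only if no genotype consistent with his phenotype could produce a type B child with a type O mother.
Pablo (type O): no genotype consistent with that phenotype can produce a type-B child with a type-O mother.
Arjun (type A): no genotype consistent with that phenotype can produce a type-B child with a type-O mother.

Pablo, Arjun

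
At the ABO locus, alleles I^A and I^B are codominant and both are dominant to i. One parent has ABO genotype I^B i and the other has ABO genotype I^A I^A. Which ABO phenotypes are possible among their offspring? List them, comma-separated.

A, AB

Gametes from I^B i × I^A I^A give offspring ABO genotypes I^A I^B, I^A i, i.e. phenotypes A, AB.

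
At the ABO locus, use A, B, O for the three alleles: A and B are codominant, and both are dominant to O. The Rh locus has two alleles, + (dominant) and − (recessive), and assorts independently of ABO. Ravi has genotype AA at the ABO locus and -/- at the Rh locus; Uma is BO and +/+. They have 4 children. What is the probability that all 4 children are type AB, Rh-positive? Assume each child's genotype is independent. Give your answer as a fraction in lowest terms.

ABO cross AA × BO → 1/2 A, 1/2 AB.
Rh cross -/- × +/+ → 1 Rh+; so P(type AB, Rh-positive) = 1/2 × 1 = 1/2 per child.
All 4 independent: (1/2)^4 = 1/16.

1/16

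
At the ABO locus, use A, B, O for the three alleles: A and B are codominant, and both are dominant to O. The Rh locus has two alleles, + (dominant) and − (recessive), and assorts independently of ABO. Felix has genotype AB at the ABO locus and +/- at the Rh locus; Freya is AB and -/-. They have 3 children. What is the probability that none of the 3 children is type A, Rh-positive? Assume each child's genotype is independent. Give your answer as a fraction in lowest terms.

343/512

ABO cross AB × AB → 1/4 A, 1/4 B, 1/2 AB.
Rh cross +/- × -/- → 1/2 Rh+, 1/2 Rh-; so P(type A, Rh-positive) = 1/4 × 1/2 = 1/8 per child.
P(not type A, Rh-positive) = 7/8 for one child; (7/8)^3 = 343/512.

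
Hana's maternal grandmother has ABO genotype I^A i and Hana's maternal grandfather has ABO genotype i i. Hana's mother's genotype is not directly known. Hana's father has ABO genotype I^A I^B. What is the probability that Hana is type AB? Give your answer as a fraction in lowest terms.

1/8

Hana's mother's ABO genotype from I^A i × i i: 1/2 I^A i, 1/2 i i.
Crossing each possibility with the father I^A I^B and summing P(type AB): 1/2·1/4 + 1/2·0 = 1/8.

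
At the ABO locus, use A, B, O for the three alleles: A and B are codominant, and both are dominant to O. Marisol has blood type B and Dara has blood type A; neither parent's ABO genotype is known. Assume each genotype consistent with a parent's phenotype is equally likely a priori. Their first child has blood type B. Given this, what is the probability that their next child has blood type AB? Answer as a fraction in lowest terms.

Possible genotypes: Marisol ∈ {BB, BO}; Dara ∈ {AA, AO}.
Weight each parental genotype pair by prior × P(type-B child):
  BB × AO: posterior weight 2/3; P(next child type AB) = 1/2.
  BO × AO: posterior weight 1/3; P(next child type AB) = 1/4.
Weighted sum = 5/12.

5/12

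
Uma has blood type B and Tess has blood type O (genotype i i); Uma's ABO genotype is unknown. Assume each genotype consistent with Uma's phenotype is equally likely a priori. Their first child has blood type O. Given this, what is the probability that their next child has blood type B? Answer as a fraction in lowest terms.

1/2

Possible genotypes: Uma ∈ {I^B I^B, I^B i}; Tess ∈ {i i}.
Weight each parental genotype pair by prior × P(type-O child):
  I^B i × i i: posterior weight 1; P(next child type B) = 1/2.
Weighted sum = 1/2.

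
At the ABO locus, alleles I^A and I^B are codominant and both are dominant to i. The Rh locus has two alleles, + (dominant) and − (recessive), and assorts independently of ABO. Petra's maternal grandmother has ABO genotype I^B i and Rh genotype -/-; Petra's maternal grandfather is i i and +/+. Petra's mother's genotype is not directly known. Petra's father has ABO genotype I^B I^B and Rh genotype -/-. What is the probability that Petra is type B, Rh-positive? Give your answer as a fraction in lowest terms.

1/2

Petra's mother's ABO genotype from I^B i × i i: 1/2 I^B i, 1/2 i i.
Crossing each possibility with the father I^B I^B and summing P(type B): 1/2·1 + 1/2·1 = 1.
Similarly for Rh via the mother's Rh distribution: P(Rh+) = 1/2.
Independent loci: 1 × 1/2 = 1/2.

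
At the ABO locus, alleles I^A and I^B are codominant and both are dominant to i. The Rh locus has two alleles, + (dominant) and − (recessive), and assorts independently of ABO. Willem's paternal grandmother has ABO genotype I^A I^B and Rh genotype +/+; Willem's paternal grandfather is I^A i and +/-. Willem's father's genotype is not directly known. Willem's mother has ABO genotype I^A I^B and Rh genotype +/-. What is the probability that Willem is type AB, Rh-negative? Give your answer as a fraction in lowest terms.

Willem's father's ABO genotype from I^A I^B × I^A i: 1/4 I^A I^A, 1/4 I^A I^B, 1/4 I^A i, 1/4 I^B i.
Crossing each possibility with the mother I^A I^B and summing P(type AB): 1/4·1/2 + 1/4·1/2 + 1/4·1/4 + 1/4·1/4 = 3/8.
Similarly for Rh via the father's Rh distribution: P(Rh-) = 1/8.
Independent loci: 3/8 × 1/8 = 3/64.

3/64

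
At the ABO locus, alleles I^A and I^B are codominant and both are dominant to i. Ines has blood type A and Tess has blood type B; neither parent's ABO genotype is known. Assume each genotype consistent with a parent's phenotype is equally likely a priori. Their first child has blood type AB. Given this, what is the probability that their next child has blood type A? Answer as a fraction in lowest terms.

Possible genotypes: Ines ∈ {I^A I^A, I^A i}; Tess ∈ {I^B I^B, I^B i}.
Weight each parental genotype pair by prior × P(type-AB child):
  I^A I^A × I^B I^B: posterior weight 4/9; P(next child type A) = 0.
  I^A I^A × I^B i: posterior weight 2/9; P(next child type A) = 1/2.
  I^A i × I^B I^B: posterior weight 2/9; P(next child type A) = 0.
  I^A i × I^B i: posterior weight 1/9; P(next child type A) = 1/4.
Weighted sum = 5/36.

5/36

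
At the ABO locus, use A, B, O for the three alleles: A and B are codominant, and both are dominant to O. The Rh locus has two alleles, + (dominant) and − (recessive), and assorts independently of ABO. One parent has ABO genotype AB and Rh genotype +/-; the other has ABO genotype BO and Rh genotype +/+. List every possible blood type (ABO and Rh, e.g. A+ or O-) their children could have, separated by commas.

A+, B+, AB+

Gametes from AB × BO give offspring ABO genotypes AB, AO, BB, BO, i.e. phenotypes A, B, AB.
Rh cross +/- × +/+ → phenotypes Rh+.
Combining independently: A+, B+, AB+.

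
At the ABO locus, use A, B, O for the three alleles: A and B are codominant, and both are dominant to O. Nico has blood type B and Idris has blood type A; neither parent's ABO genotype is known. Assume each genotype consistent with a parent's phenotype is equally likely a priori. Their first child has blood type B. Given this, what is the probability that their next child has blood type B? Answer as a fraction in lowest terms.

Possible genotypes: Nico ∈ {BB, BO}; Idris ∈ {AA, AO}.
Weight each parental genotype pair by prior × P(type-B child):
  BB × AO: posterior weight 2/3; P(next child type B) = 1/2.
  BO × AO: posterior weight 1/3; P(next child type B) = 1/4.
Weighted sum = 5/12.

5/12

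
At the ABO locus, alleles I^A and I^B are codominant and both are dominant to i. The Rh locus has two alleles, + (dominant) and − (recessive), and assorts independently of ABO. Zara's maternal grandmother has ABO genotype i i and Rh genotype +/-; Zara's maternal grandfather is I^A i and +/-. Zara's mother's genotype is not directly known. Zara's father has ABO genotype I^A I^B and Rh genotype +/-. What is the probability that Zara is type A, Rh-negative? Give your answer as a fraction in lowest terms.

1/8

Zara's mother's ABO genotype from i i × I^A i: 1/2 I^A i, 1/2 i i.
Crossing each possibility with the father I^A I^B and summing P(type A): 1/2·1/2 + 1/2·1/2 = 1/2.
Similarly for Rh via the mother's Rh distribution: P(Rh-) = 1/4.
Independent loci: 1/2 × 1/4 = 1/8.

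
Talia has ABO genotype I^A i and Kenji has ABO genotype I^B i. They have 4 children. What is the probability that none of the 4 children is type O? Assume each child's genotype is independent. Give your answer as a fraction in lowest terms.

ABO cross I^A i × I^B i → 1/4 O, 1/4 A, 1/4 B, 1/4 AB.
So P(type O) = 1/4 per child.
P(not type O) = 3/4 for one child; (3/4)^4 = 81/256.

81/256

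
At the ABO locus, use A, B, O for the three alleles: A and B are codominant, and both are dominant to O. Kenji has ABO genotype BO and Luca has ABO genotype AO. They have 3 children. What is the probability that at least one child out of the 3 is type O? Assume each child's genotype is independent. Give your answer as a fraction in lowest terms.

ABO cross BO × AO → 1/4 O, 1/4 A, 1/4 B, 1/4 AB.
So P(type O) = 1/4 per child.
P(none) = (3/4)^3 = 27/64; P(at least one) = 1 − 27/64 = 37/64.

37/64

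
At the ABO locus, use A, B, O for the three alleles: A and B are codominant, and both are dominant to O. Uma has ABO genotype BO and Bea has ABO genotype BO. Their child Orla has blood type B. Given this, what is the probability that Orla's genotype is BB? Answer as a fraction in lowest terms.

Cross BO × BO → 1/4 BB, 1/2 BO, 1/4 OO.
Type-B genotypes among offspring: BB (1/4), BO (1/2); total 3/4.
P(BB | type B) = (1/4) / (3/4) = 1/3.

1/3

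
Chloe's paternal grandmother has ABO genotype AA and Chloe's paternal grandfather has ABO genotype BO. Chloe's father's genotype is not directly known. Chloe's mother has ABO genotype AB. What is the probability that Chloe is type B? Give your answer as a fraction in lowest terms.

Chloe's father's ABO genotype from AA × BO: 1/2 AB, 1/2 AO.
Crossing each possibility with the mother AB and summing P(type B): 1/2·1/4 + 1/2·1/4 = 1/4.

1/4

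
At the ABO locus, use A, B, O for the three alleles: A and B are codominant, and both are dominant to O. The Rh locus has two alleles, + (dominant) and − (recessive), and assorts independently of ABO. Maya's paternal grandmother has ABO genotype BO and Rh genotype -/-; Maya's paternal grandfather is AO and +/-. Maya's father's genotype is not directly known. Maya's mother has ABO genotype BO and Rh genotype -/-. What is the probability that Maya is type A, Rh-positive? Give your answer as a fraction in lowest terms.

Maya's father's ABO genotype from BO × AO: 1/4 AB, 1/4 AO, 1/4 BO, 1/4 OO.
Crossing each possibility with the mother BO and summing P(type A): 1/4·1/4 + 1/4·1/4 + 1/4·0 + 1/4·0 = 1/8.
Similarly for Rh via the father's Rh distribution: P(Rh+) = 1/4.
Independent loci: 1/8 × 1/4 = 1/32.

1/32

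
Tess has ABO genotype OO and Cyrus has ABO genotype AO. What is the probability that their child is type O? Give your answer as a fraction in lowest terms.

1/2

ABO cross OO × AO → offspring phenotypes: 1/2 O, 1/2 A.
So P(type O) = 1/2.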